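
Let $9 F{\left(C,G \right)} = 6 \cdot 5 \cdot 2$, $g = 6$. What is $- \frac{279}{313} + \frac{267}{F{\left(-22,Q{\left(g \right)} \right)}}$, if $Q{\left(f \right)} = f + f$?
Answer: $\frac{245133}{6260} \approx 39.159$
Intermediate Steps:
$Q{\left(f \right)} = 2 f$
$F{\left(C,G \right)} = \frac{20}{3}$ ($F{\left(C,G \right)} = \frac{6 \cdot 5 \cdot 2}{9} = \frac{30 \cdot 2}{9} = \frac{1}{9} \cdot 60 = \frac{20}{3}$)
$- \frac{279}{313} + \frac{267}{F{\left(-22,Q{\left(g \right)} \right)}} = - \frac{279}{313} + \frac{267}{\frac{20}{3}} = \left(-279\right) \frac{1}{313} + 267 \cdot \frac{3}{20} = - \frac{279}{313} + \frac{801}{20} = \frac{245133}{6260}$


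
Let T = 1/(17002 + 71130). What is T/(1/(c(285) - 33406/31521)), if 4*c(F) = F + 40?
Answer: 10110701/11112035088 ≈ 0.00090989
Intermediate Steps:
c(F) = 10 + F/4 (c(F) = (F + 40)/4 = (40 + F)/4 = 10 + F/4)
T = 1/88132 ≈ 1.1347e-5
T/(1/(c(285) - 33406/31521)) = 1/(88132*(1/((10 + (¼)*285) - 33406/31521))) = 1/(88132*(1/((10 + 285/4) - 33406*1/31521))) = 1/(88132*(1/(325/4 - 33406/31521))) = 1/(88132*(1/(10110701/126084))) = 1/(88132*(126084/10110701)) = (1/88132)*(10110701/126084) = 10110701/11112035088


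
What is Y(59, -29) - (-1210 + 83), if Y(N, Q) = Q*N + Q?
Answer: -613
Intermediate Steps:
Y(N, Q) = Q + N*Q (Y(N, Q) = N*Q + Q = Q + N*Q)
Y(59, -29) - (-1210 + 83) = -29*(1 + 59) - (-1210 + 83) = -29*60 - 1*(-1127) = -1740 + 1127 = -613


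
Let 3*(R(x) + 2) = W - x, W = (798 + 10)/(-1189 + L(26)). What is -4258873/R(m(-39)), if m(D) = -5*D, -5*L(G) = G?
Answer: 76289192049/1204211 ≈ 63352.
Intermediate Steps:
L(G) = -G/5
W = -4040/5971 (W = (798 + 10)/(-1189 - ⅕*26) = 808/(-1189 - 26/5) = 808/(-5971/5) = 808*(-5/5971) = -4040/5971 ≈ -0.67660)
R(x) = -39866/17913 - x/3 (R(x) = -2 + (-4040/5971 - x)/3 = -2 + (-4040/17913 - x/3) = -39866/17913 - x/3)
-4258873/R(m(-39)) = -4258873/(-39866/17913 - (-5)*(-39)/3) = -4258873/(-39866/17913 - ⅓*195) = -4258873/(-39866/17913 - 65) = -4258873/(-1204211/17913) = -4258873*(-17913/1204211) = 76289192049/1204211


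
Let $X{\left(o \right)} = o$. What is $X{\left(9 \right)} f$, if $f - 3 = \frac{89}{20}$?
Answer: $\frac{1341}{20} \approx 67.05$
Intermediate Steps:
$f = \frac{149}{20}$ ($f = 3 + \frac{89}{20} = \frac{149}{20} \approx 7.45$)
$X{\left(9 \right)} f = 9 \cdot \frac{149}{20} = \frac{1341}{20}$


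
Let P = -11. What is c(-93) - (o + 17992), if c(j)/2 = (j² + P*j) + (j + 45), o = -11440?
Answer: 12696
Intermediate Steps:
c(j) = 90 - 20*j + 2*j² (c(j) = 2*((j² - 11*j) + (j + 45)) = 2*((j² - 11*j) + (45 + j)) = 2*(45 + j² - 10*j) = 90 - 20*j + 2*j²)
c(-93) - (o + 17992) = (90 - 20*(-93) + 2*(-93)²) - (-11440 + 17992) = (90 + 1860 + 2*8649) - 1*6552 = (90 + 1860 + 17298) - 6552 = 19248 - 6552 = 12696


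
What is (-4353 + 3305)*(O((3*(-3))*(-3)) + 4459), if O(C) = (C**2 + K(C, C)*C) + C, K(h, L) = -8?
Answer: -5238952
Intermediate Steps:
O(C) = C**2 - 7*C (O(C) = (C**2 - 8*C) + C = C**2 - 7*C)
(-4353 + 3305)*(O((3*(-3))*(-3)) + 4459) = (-4353 + 3305)*(((3*(-3))*(-3))*(-7 + (3*(-3))*(-3)) + 4459) = -1048*((-9*(-3))*(-7 - 9*(-3)) + 4459) = -1048*(27*(-7 + 27) + 4459) = -1048*(27*20 + 4459) = -1048*(540 + 4459) = -1048*4999 = -5238952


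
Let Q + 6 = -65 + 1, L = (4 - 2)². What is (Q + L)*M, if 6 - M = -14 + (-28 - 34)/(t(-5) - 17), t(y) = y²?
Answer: -3663/2 ≈ -1831.5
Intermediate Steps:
L = 4 (L = 2² = 4)
M = 111/4 (M = 6 - (-14 + (-28 - 34)/((-5)² - 17)) = 6 - (-14 - 62/(25 - 17)) = 6 - (-14 - 62/8) = 6 - (-14 - 62*⅛) = 6 - (-14 - 31/4) = 6 - 1*(-87/4) = 6 + 87/4 = 111/4 ≈ 27.750)
Q = -70 (Q = -6 + (-65 + 1) = -6 - 64 = -70)
(Q + L)*M = (-70 + 4)*(111/4) = -66*111/4 = -3663/2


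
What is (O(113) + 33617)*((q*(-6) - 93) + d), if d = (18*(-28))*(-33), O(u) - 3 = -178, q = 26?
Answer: 547880286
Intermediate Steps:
O(u) = -175 (O(u) = 3 - 178 = -175)
d = 16632 (d = -504*(-33) = 16632)
(O(113) + 33617)*((q*(-6) - 93) + d) = (-175 + 33617)*((26*(-6) - 93) + 16632) = 33442*((-156 - 93) + 16632) = 33442*(-249 + 16632) = 33442*16383 = 547880286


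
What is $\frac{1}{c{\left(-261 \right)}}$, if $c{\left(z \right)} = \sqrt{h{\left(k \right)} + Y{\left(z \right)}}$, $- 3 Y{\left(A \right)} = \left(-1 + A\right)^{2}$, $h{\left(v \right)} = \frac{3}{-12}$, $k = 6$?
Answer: $- \frac{2 i \sqrt{823737}}{274579} \approx - 0.0066108 i$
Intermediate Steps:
$h{\left(v \right)} = - \frac{1}{4}$ ($h{\left(v \right)} = 3 \left(- \frac{1}{12}\right) = - \frac{1}{4}$)
$Y{\left(A \right)} = - \frac{\left(-1 + A\right)^{2}}{3}$
$c{\left(z \right)} = \sqrt{- \frac{1}{4} - \frac{\left(-1 + z\right)^{2}}{3}}$
$\frac{1}{c{\left(-261 \right)}} = \frac{1}{\frac{1}{6} \sqrt{-9 - 12 \left(-1 - 261\right)^{2}}} = \frac{1}{\frac{1}{6} \sqrt{-9 - 12 \left(-262\right)^{2}}} = \frac{1}{\frac{1}{6} \sqrt{-9 - 823728}} = \frac{1}{\frac{1}{6} \sqrt{-823737}} = \frac{1}{\frac{1}{6} i \sqrt{823737}} = - \frac{2 i \sqrt{823737}}{274579}$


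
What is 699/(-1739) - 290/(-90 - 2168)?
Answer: -537016/1963331 ≈ -0.27352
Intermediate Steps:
699/(-1739) - 290/(-90 - 2168) = 699*(-1/1739) - 290/(-2258) = -699/1739 - 290*(-1/2258) = -699/1739 + 145/1129 = -537016/1963331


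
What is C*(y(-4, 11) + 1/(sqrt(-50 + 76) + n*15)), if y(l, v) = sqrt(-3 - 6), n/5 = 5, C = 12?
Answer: 4500/140599 + 36*I - 12*sqrt(26)/140599 ≈ 0.031571 + 36.0*I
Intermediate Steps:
n = 25 (n = 5*5 = 25)
y(l, v) = 3*I (y(l, v) = sqrt(-9) = 3*I)
C*(y(-4, 11) + 1/(sqrt(-50 + 76) + n*15)) = 12*(3*I + 1/(sqrt(-50 + 76) + 25*15)) = 12*(3*I + 1/(sqrt(26) + 375)) = 12*(3*I + 1/(375 + sqrt(26))) = 12*(1/(375 + sqrt(26)) + 3*I) = 12/(375 + sqrt(26)) + 36*I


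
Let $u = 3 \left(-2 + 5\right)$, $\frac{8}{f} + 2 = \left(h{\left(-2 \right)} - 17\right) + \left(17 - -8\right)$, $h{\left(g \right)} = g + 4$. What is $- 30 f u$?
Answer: $-270$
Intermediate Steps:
$h{\left(g \right)} = 4 + g$
$f = 1$ ($f = \frac{8}{-2 + \left(\left(\left(4 - 2\right) - 17\right) + \left(17 - -8\right)\right)} = \frac{8}{-2 + \left(\left(2 - 17\right) + \left(17 + 8\right)\right)} = \frac{8}{-2 + \left(-15 + 25\right)} = \frac{8}{-2 + 10} = \frac{8}{8} = 8 \cdot \frac{1}{8} = 1$)
$u = 9$ ($u = 3 \cdot 3 = 9$)
$- 30 f u = \left(-30\right) 1 \cdot 9 = \left(-30\right) 9 = -270$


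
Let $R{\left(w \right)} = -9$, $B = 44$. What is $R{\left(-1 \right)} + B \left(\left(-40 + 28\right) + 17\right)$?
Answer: $211$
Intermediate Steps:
$R{\left(-1 \right)} + B \left(\left(-40 + 28\right) + 17\right) = -9 + 44 \left(\left(-40 + 28\right) + 17\right) = -9 + 44 \left(-12 + 17\right) = -9 + 44 \cdot 5 = -9 + 220 = 211$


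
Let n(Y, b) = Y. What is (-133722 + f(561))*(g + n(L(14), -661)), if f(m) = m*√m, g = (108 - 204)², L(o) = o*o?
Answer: -1258591464 + 5280132*√561 ≈ -1.1335e+9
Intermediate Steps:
L(o) = o²
g = 9216 (g = (-96)² = 9216)
f(m) = m^(3/2)
(-133722 + f(561))*(g + n(L(14), -661)) = (-133722 + 561^(3/2))*(9216 + 14²) = (-133722 + 561*√561)*(9216 + 196) = (-133722 + 561*√561)*9412 = -1258591464 + 5280132*√561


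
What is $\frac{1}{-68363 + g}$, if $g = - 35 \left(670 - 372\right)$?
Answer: $- \frac{1}{78793} \approx -1.2691 \cdot 10^{-5}$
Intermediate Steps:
$g = -10430$ ($g = \left(-35\right) 298 = -10430$)
$\frac{1}{-68363 + g} = \frac{1}{-68363 - 10430} = \frac{1}{-78793} = - \frac{1}{78793}$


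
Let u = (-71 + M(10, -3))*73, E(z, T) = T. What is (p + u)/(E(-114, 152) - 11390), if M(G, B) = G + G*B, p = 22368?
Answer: -15725/11238 ≈ -1.3993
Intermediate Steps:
M(G, B) = G + B*G
u = -6643 (u = (-71 + 10*(1 - 3))*73 = (-71 + 10*(-2))*73 = (-71 - 20)*73 = -91*73 = -6643)
(p + u)/(E(-114, 152) - 11390) = (22368 - 6643)/(152 - 11390) = 15725/(-11238) = 15725*(-1/11238) = -15725/11238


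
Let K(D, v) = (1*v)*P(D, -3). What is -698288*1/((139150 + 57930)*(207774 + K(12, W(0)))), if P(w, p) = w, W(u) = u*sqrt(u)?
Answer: -43643/2559256245 ≈ -1.7053e-5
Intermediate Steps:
W(u) = u**(3/2)
K(D, v) = D*v (K(D, v) = (1*v)*D = v*D = D*v)
-698288*1/((139150 + 57930)*(207774 + K(12, W(0)))) = -698288*1/((139150 + 57930)*(207774 + 12*0**(3/2))) = -698288*1/(197080*(207774 + 12*0)) = -698288*1/(197080*(207774 + 0)) = -698288/(207774*197080) = -698288/40948099920 = -698288*1/40948099920 = -43643/2559256245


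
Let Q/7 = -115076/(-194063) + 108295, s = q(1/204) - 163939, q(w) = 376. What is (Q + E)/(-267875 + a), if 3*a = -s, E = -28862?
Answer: -47170709107/13801372434 ≈ -3.4178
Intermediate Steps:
s = -163563 (s = 376 - 163939 = -163563)
a = 54521 (a = (-1*(-163563))/3 = (1/3)*163563 = 54521)
Q = 147113173627/194063 (Q = 7*(-115076/(-194063) + 108295) = 7*(-115076*(-1/194063) + 108295) = 7*(115076/194063 + 108295) = 7*(21016167661/194063) = 147113173627/194063 ≈ 7.5807e+5)
(Q + E)/(-267875 + a) = (147113173627/194063 - 28862)/(-267875 + 54521) = (141512127321/194063)/(-213354) = (141512127321/194063)*(-1/213354) = -47170709107/13801372434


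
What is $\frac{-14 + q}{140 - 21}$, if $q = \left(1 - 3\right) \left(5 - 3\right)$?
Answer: $- \frac{18}{119} \approx -0.15126$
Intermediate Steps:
$q = -4$ ($q = \left(-2\right) 2 = -4$)
$\frac{-14 + q}{140 - 21} = \frac{-14 - 4}{140 - 21} = - \frac{18}{119}$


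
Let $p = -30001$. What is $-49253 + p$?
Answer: $-79254$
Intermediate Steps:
$-49253 + p = -49253 - 30001 = -79254$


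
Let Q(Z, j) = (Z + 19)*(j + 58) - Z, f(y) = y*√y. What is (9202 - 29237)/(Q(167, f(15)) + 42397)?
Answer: -531107815/1347073412 + 27948825*√15/1347073412 ≈ -0.31391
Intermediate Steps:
f(y) = y^(3/2)
Q(Z, j) = -Z + (19 + Z)*(58 + j) (Q(Z, j) = (19 + Z)*(58 + j) - Z = -Z + (19 + Z)*(58 + j))
(9202 - 29237)/(Q(167, f(15)) + 42397) = (9202 - 29237)/((1102 + 19*15^(3/2) + 57*167 + 167*15^(3/2)) + 42397) = -20035/((1102 + 19*(15*√15) + 9519 + 167*(15*√15)) + 42397) = -20035/((1102 + 285*√15 + 9519 + 2505*√15) + 42397) = -20035/((10621 + 2790*√15) + 42397) = -20035/(53018 + 2790*√15)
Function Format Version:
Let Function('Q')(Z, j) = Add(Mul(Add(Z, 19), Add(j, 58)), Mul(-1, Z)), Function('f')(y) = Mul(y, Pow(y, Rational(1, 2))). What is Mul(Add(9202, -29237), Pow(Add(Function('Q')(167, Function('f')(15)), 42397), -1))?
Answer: Add(Rational(-531107815, 1347073412), Mul(Rational(27948825, 1347073412), Pow(15, Rational(1, 2)))) ≈ -0.31391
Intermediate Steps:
Function('f')(y) = Pow(y, Rational(3, 2))
Function('Q')(Z, j) = Add(Mul(-1, Z), Mul(Add(19, Z), Add(58, j))) (Function('Q')(Z, j) = Add(Mul(Add(19, Z), Add(58, j)), Mul(-1, Z)) = Add(Mul(-1, Z), Mul(Add(19, Z), Add(58, j))))
Mul(Add(9202, -29237), Pow(Add(Function('Q')(167, Function('f')(15)), 42397), -1)) = Mul(Add(9202, -29237), Pow(Add(Add(1102, Mul(19, Pow(15, Rational(3, 2))), Mul(57, 167), Mul(167, Pow(15, Rational(3, 2)))), 42397), -1)) = Mul(-20035, Pow(Add(Add(1102, Mul(19, Mul(15, Pow(15, Rational(1, 2)))), 9519, Mul(167, Mul(15, Pow(15, Rational(1, 2))))), 42397), -1)) = Mul(-20035, Pow(Add(Add(1102, Mul(285, Pow(15, Rational(1, 2))), 9519, Mul(2505, Pow(15, Rational(1, 2)))), 42397), -1)) = Mul(-20035, Pow(Add(Add(10621, Mul(2790, Pow(15, Rational(1, 2)))), 42397), -1)) = Mul(-20035, Pow(Add(53018, Mul(2790, Pow(15, Rational(1, 2)))), -1))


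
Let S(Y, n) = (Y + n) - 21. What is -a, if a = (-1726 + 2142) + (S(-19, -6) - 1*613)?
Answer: 243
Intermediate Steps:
S(Y, n) = -21 + Y + n
a = -243 (a = (-1726 + 2142) + ((-21 - 19 - 6) - 1*613) = 416 + (-46 - 613) = 416 - 659 = -243)
-a = -1*(-243) = 243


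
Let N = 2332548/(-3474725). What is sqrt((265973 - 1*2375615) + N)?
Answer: 7*I*sqrt(20792834193862878)/694945 ≈ 1452.5*I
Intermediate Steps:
N = -2332548/3474725 (N = 2332548*(-1/3474725) = -2332548/3474725 ≈ -0.67129)
sqrt((265973 - 1*2375615) + N) = sqrt((265973 - 1*2375615) - 2332548/3474725) = sqrt((265973 - 2375615) - 2332548/3474725) = sqrt(-2109642 - 2332548/3474725) = sqrt(-7330428130998/3474725) = 7*I*sqrt(20792834193862878)/694945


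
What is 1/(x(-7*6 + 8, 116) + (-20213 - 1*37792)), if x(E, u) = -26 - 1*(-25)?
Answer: -1/58006 ≈ -1.7240e-5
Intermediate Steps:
x(E, u) = -1 (x(E, u) = -26 + 25 = -1)
1/(x(-7*6 + 8, 116) + (-20213 - 1*37792)) = 1/(-1 + (-20213 - 1*37792)) = 1/(-1 + (-20213 - 37792)) = 1/(-1 - 58005) = 1/(-58006) = -1/58006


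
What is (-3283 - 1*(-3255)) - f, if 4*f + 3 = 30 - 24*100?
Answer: 2261/4 ≈ 565.25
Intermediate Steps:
f = -2373/4 (f = -¾ + (30 - 24*100)/4 = -¾ + (30 - 2400)/4 = -¾ + (¼)*(-2370) = -¾ - 1185/2 = -2373/4 ≈ -593.25)
(-3283 - 1*(-3255)) - f = (-3283 - 1*(-3255)) - 1*(-2373/4) = (-3283 + 3255) + 2373/4 = -28 + 2373/4 = 2261/4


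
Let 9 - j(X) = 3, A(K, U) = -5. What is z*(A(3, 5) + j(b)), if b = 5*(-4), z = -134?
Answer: -134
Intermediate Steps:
b = -20
j(X) = 6 (j(X) = 9 - 1*3 = 9 - 3 = 6)
z*(A(3, 5) + j(b)) = -134*(-5 + 6) = -134*1 = -134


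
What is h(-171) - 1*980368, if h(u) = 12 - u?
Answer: -980185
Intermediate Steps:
h(-171) - 1*980368 = (12 - 1*(-171)) - 1*980368 = (12 + 171) - 980368 = 183 - 980368 = -980185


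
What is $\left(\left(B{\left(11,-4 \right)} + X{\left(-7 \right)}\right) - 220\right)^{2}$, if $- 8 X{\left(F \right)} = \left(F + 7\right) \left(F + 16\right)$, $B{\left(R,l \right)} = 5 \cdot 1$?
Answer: $46225$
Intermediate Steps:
$B{\left(R,l \right)} = 5$
$X{\left(F \right)} = - \frac{\left(7 + F\right) \left(16 + F\right)}{8}$ ($X{\left(F \right)} = - \frac{\left(F + 7\right) \left(F + 16\right)}{8} = - \frac{\left(7 + F\right) \left(16 + F\right)}{8}$)
$\left(\left(B{\left(11,-4 \right)} + X{\left(-7 \right)}\right) - 220\right)^{2} = \left(\left(5 - \left(- \frac{49}{8} + \frac{49}{8}\right)\right) - 220\right)^{2} = \left(\left(5 - 0\right) - 220\right)^{2} = \left(\left(5 + 0\right) - 220\right)^{2} = \left(5 - 220\right)^{2} = \left(-215\right)^{2} = 46225$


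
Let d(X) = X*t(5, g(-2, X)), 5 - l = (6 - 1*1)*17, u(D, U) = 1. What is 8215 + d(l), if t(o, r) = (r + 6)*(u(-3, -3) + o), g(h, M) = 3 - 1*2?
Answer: 4855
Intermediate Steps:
g(h, M) = 1 (g(h, M) = 3 - 2 = 1)
l = -80 (l = 5 - (6 - 1*1)*17 = 5 - (6 - 1)*17 = 5 - 5*17 = 5 - 1*85 = 5 - 85 = -80)
t(o, r) = (1 + o)*(6 + r) (t(o, r) = (r + 6)*(1 + o) = (6 + r)*(1 + o) = (1 + o)*(6 + r))
d(X) = 42*X (d(X) = X*(6 + 1 + 6*5 + 5*1) = X*(6 + 1 + 30 + 5) = X*42 = 42*X)
8215 + d(l) = 8215 + 42*(-80) = 8215 - 3360 = 4855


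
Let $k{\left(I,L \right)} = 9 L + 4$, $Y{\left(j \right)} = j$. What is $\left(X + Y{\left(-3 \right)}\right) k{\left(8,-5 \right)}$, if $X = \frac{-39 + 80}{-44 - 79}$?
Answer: $\frac{410}{3} \approx 136.67$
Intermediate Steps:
$X = - \frac{1}{3}$ ($X = \frac{41}{-123} = 41 \left(- \frac{1}{123}\right) = - \frac{1}{3} \approx -0.33333$)
$k{\left(I,L \right)} = 4 + 9 L$
$\left(X + Y{\left(-3 \right)}\right) k{\left(8,-5 \right)} = \left(- \frac{1}{3} - 3\right) \left(4 + 9 \left(-5\right)\right) = - \frac{10 \left(4 - 45\right)}{3} = \left(- \frac{10}{3}\right) \left(-41\right) = \frac{410}{3}$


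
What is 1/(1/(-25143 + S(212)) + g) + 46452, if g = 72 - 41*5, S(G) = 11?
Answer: 155268432632/3342557 ≈ 46452.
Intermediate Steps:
g = -133 (g = 72 - 205 = -133)
1/(1/(-25143 + S(212)) + g) + 46452 = 1/(1/(-25143 + 11) - 133) + 46452 = 1/(1/(-25132) - 133) + 46452 = 1/(-1/25132 - 133) + 46452 = 1/(-3342557/25132) + 46452 = -25132/3342557 + 46452 = 155268432632/3342557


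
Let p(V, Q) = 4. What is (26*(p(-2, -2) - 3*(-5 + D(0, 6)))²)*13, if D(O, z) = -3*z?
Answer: 1801202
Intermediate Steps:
(26*(p(-2, -2) - 3*(-5 + D(0, 6)))²)*13 = (26*(4 - 3*(-5 - 3*6))²)*13 = (26*(4 - 3*(-5 - 18))²)*13 = (26*(4 - 3*(-23))²)*13 = (26*(4 + 69)²)*13 = (26*73²)*13 = (26*5329)*13 = 138554*13 = 1801202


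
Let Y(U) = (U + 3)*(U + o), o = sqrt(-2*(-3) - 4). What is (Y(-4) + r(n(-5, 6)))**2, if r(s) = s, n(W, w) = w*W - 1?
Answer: (27 + sqrt(2))**2 ≈ 807.37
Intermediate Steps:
o = sqrt(2) (o = sqrt(6 - 4) = sqrt(2) ≈ 1.4142)
n(W, w) = -1 + W*w (n(W, w) = W*w - 1 = -1 + W*w)
Y(U) = (3 + U)*(U + sqrt(2)) (Y(U) = (U + 3)*(U + sqrt(2)) = (3 + U)*(U + sqrt(2)))
(Y(-4) + r(n(-5, 6)))**2 = (((-4)**2 + 3*(-4) + 3*sqrt(2) - 4*sqrt(2)) + (-1 - 5*6))**2 = ((16 - 12 + 3*sqrt(2) - 4*sqrt(2)) + (-1 - 30))**2 = ((4 - sqrt(2)) - 31)**2 = (-27 - sqrt(2))**2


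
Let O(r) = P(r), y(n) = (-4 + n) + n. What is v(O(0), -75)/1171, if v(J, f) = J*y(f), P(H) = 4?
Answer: -616/1171 ≈ -0.52605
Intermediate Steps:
y(n) = -4 + 2*n
O(r) = 4
v(J, f) = J*(-4 + 2*f)
v(O(0), -75)/1171 = (2*4*(-2 - 75))/1171 = (2*4*(-77))*(1/1171) = -616*1/1171 = -616/1171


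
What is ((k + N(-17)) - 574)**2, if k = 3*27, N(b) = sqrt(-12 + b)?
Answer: (493 - I*sqrt(29))**2 ≈ 2.4302e+5 - 5309.8*I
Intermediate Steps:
k = 81
((k + N(-17)) - 574)**2 = ((81 + sqrt(-12 - 17)) - 574)**2 = ((81 + sqrt(-29)) - 574)**2 = ((81 + I*sqrt(29)) - 574)**2 = (-493 + I*sqrt(29))**2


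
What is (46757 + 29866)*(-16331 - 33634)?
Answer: -3828468195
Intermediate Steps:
(46757 + 29866)*(-16331 - 33634) = 76623*(-49965) = -3828468195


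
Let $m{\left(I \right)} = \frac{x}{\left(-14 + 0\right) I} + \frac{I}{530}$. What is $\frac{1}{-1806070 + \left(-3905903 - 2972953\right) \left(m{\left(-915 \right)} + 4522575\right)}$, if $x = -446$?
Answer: $- \frac{113155}{3520266971185335422} \approx -3.2144 \cdot 10^{-14}$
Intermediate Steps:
$m{\left(I \right)} = \frac{I}{530} + \frac{223}{7 I}$ ($m{\left(I \right)} = - \frac{446}{\left(-14 + 0\right) I} + \frac{I}{530} = - \frac{446}{\left(-14\right) I} + I \frac{1}{530} = - 446 \left(- \frac{1}{14 I}\right) + \frac{I}{530} = \frac{223}{7 I} + \frac{I}{530} = \frac{I}{530} + \frac{223}{7 I}$)
$\frac{1}{-1806070 + \left(-3905903 - 2972953\right) \left(m{\left(-915 \right)} + 4522575\right)} = \frac{1}{-1806070 + \left(-3905903 - 2972953\right) \left(\left(\frac{1}{530} \left(-915\right) + \frac{223}{7 \left(-915\right)}\right) + 4522575\right)} = \frac{1}{-1806070 - 6878856 \left(\left(- \frac{183}{106} + \frac{223}{7} \left(- \frac{1}{915}\right)\right) + 4522575\right)} = \frac{1}{-1806070 - 6878856 \left(\left(- \frac{183}{106} - \frac{223}{6405}\right) + 4522575\right)} = \frac{1}{-1806070 - 6878856 \left(- \frac{1195753}{678930} + 4522575\right)} = \frac{1}{-1806070 - \frac{3520266766819484572}{113155}} = \frac{1}{- \frac{3520266971185335422}{113155}} = - \frac{113155}{3520266971185335422}$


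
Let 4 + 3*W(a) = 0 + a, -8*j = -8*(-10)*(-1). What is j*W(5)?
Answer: 10/3 ≈ 3.3333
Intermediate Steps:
j = 10 (j = -(-8*(-10))*(-1)/8 = -10*(-1) = -⅛*(-80) = 10)
W(a) = -4/3 + a/3 (W(a) = -4/3 + (0 + a)/3 = -4/3 + a/3)
j*W(5) = 10*(-4/3 + (⅓)*5) = 10*(-4/3 + 5/3) = 10*(⅓) = 10/3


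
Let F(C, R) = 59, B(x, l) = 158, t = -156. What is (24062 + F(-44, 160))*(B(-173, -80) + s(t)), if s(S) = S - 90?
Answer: -2122648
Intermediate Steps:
s(S) = -90 + S
(24062 + F(-44, 160))*(B(-173, -80) + s(t)) = (24062 + 59)*(158 + (-90 - 156)) = 24121*(158 - 246) = 24121*(-88) = -2122648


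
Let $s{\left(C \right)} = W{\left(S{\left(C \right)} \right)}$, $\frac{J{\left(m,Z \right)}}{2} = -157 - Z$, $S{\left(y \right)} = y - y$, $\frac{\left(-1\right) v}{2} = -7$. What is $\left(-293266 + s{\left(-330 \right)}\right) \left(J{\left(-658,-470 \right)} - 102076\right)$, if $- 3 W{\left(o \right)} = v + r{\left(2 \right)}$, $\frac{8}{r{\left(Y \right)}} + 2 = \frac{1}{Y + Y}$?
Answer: $\frac{208265081800}{7} \approx 2.9752 \cdot 10^{10}$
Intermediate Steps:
$v = 14$ ($v = \left(-2\right) \left(-7\right) = 14$)
$r{\left(Y \right)} = \frac{8}{-2 + \frac{1}{2 Y}}$ ($r{\left(Y \right)} = \frac{8}{-2 + \frac{1}{Y + Y}} = \frac{8}{-2 + \frac{1}{2 Y}}$)
$S{\left(y \right)} = 0$
$J{\left(m,Z \right)} = -314 - 2 Z$ ($J{\left(m,Z \right)} = 2 \left(-157 - Z\right) = -314 - 2 Z$)
$W{\left(o \right)} = - \frac{22}{7}$ ($W{\left(o \right)} = - \frac{14 - \frac{32}{-1 + 4 \cdot 2}}{3} = - \frac{14 - \frac{32}{-1 + 8}}{3} = - \frac{14 - \frac{32}{7}}{3} = \left(- \frac{1}{3}\right) \frac{66}{7} = - \frac{22}{7}$)
$s{\left(C \right)} = - \frac{22}{7}$
$\left(-293266 + s{\left(-330 \right)}\right) \left(J{\left(-658,-470 \right)} - 102076\right) = \left(-293266 - \frac{22}{7}\right) \left(\left(-314 - -940\right) - 102076\right) = - \frac{2052884 \left(\left(-314 + 940\right) - 102076\right)}{7} = - \frac{2052884 \left(626 - 102076\right)}{7} = \left(- \frac{2052884}{7}\right) \left(-101450\right) = \frac{208265081800}{7}$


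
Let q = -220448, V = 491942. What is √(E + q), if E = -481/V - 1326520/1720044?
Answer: I*√1096104877617158545731210286/70513490454 ≈ 469.52*I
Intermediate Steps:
E = -163349560751/211540471362 (E = -481/491942 - 1326520/1720044 = -481*1/491942 - 1326520*1/1720044 = -481/491942 - 331630/430011 = -163349560751/211540471362 ≈ -0.77219)
√(E + q) = √(-163349560751/211540471362 - 220448) = √(-46633837180370927/211540471362) = I*√1096104877617158545731210286/70513490454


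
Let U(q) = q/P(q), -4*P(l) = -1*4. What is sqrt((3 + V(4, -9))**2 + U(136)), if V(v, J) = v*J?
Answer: 35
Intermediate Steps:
V(v, J) = J*v
P(l) = 1 (P(l) = -(-1)*4/4 = -1/4*(-4) = 1)
U(q) = q (U(q) = q/1 = q*1 = q)
sqrt((3 + V(4, -9))**2 + U(136)) = sqrt((3 - 9*4)**2 + 136) = sqrt((3 - 36)**2 + 136) = sqrt((-33)**2 + 136) = sqrt(1089 + 136) = sqrt(1225) = 35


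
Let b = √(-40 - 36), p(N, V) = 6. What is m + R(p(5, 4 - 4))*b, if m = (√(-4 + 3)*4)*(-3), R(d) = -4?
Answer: I*(-12 - 8*√19) ≈ -46.871*I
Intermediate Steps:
b = 2*I*√19 (b = √(-76) = 2*I*√19 ≈ 8.7178*I)
m = -12*I (m = (√(-1)*4)*(-3) = (I*4)*(-3) = (4*I)*(-3) = -12*I ≈ -12.0*I)
m + R(p(5, 4 - 4))*b = -12*I - 8*I*√19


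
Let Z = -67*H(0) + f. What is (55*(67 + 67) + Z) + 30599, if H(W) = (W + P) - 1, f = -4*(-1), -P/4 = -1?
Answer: 37772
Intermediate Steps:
P = 4 (P = -4*(-1) = 4)
f = 4
H(W) = 3 + W (H(W) = (W + 4) - 1 = (4 + W) - 1 = 3 + W)
Z = -197 (Z = -67*(3 + 0) + 4 = -67*3 + 4 = -201 + 4 = -197)
(55*(67 + 67) + Z) + 30599 = (55*(67 + 67) - 197) + 30599 = (55*134 - 197) + 30599 = (7370 - 197) + 30599 = 7173 + 30599 = 37772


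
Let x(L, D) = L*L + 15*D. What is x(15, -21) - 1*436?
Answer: -526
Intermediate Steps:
x(L, D) = L² + 15*D
x(15, -21) - 1*436 = (15² + 15*(-21)) - 1*436 = (225 - 315) - 436 = -90 - 436 = -526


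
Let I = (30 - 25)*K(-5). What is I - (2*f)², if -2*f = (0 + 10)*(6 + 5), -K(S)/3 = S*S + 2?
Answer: -12505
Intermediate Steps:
K(S) = -6 - 3*S² (K(S) = -3*(S*S + 2) = -3*(S² + 2) = -3*(2 + S²) = -6 - 3*S²)
I = -405 (I = (30 - 25)*(-6 - 3*(-5)²) = 5*(-6 - 3*25) = 5*(-6 - 75) = 5*(-81) = -405)
f = -55 (f = -(0 + 10)*(6 + 5)/2 = -5*11 = -½*110 = -55)
I - (2*f)² = -405 - (2*(-55))² = -405 - 1*(-110)² = -405 - 1*12100 = -405 - 12100 = -12505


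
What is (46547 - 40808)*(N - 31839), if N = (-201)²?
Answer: 49137318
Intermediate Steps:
N = 40401
(46547 - 40808)*(N - 31839) = (46547 - 40808)*(40401 - 31839) = 5739*8562 = 49137318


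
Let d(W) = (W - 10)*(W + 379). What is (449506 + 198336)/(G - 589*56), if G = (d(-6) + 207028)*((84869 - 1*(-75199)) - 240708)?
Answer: -323921/8106755692 ≈ -3.9957e-5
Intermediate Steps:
d(W) = (-10 + W)*(379 + W)
G = -16213478400 (G = ((-3790 + (-6)**2 + 369*(-6)) + 207028)*((84869 - 1*(-75199)) - 240708) = ((-3790 + 36 - 2214) + 207028)*((84869 + 75199) - 240708) = (-5968 + 207028)*(160068 - 240708) = 201060*(-80640) = -16213478400)
(449506 + 198336)/(G - 589*56) = (449506 + 198336)/(-16213478400 - 589*56) = 647842/(-16213478400 - 32984) = 647842/(-16213511384) = 647842*(-1/16213511384) = -323921/8106755692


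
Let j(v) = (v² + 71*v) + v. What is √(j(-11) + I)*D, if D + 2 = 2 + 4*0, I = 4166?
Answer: 0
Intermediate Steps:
D = 0 (D = -2 + (2 + 4*0) = -2 + (2 + 0) = -2 + 2 = 0)
j(v) = v² + 72*v
√(j(-11) + I)*D = √(-11*(72 - 11) + 4166)*0 = √(-11*61 + 4166)*0 = √(-671 + 4166)*0 = √3495*0 = 0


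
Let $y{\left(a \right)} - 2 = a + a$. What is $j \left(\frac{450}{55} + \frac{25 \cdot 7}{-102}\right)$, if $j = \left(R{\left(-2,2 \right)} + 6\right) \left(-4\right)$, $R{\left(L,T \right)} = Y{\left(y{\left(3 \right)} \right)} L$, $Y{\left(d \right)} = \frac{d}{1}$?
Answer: $\frac{145100}{561} \approx 258.65$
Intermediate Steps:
$y{\left(a \right)} = 2 + 2 a$ ($y{\left(a \right)} = 2 + \left(a + a\right) = 2 + 2 a$)
$Y{\left(d \right)} = d$ ($Y{\left(d \right)} = d 1 = d$)
$R{\left(L,T \right)} = 8 L$ ($R{\left(L,T \right)} = \left(2 + 2 \cdot 3\right) L = \left(2 + 6\right) L = 8 L$)
$j = 40$ ($j = \left(8 \left(-2\right) + 6\right) \left(-4\right) = \left(-16 + 6\right) \left(-4\right) = \left(-10\right) \left(-4\right) = 40$)
$j \left(\frac{450}{55} + \frac{25 \cdot 7}{-102}\right) = 40 \left(\frac{450}{55} + \frac{25 \cdot 7}{-102}\right) = 40 \left(450 \cdot \frac{1}{55} + 175 \left(- \frac{1}{102}\right)\right) = 40 \left(\frac{90}{11} - \frac{175}{102}\right) = 40 \cdot \frac{7255}{1122} = \frac{145100}{561}$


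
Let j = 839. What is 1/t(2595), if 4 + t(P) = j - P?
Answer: -1/1760 ≈ -0.00056818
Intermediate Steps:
t(P) = 835 - P (t(P) = -4 + (839 - P) = 835 - P)
1/t(2595) = 1/(835 - 1*2595) = 1/(835 - 2595) = 1/(-1760) = -1/1760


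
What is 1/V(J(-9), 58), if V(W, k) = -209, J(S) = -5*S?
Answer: -1/209 ≈ -0.0047847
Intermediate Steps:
1/V(J(-9), 58) = 1/(-209) = -1/209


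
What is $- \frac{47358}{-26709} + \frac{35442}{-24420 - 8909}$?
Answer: $\frac{210591468}{296728087} \approx 0.70971$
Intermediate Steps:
$- \frac{47358}{-26709} + \frac{35442}{-24420 - 8909} = \left(-47358\right) \left(- \frac{1}{26709}\right) + \frac{35442}{-33329} = \frac{15786}{8903} + 35442 \left(- \frac{1}{33329}\right) = \frac{15786}{8903} - \frac{35442}{33329} = \frac{210591468}{296728087}$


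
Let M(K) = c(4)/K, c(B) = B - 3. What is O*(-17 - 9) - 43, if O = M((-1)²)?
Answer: -69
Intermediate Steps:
c(B) = -3 + B
M(K) = 1/K (M(K) = (-3 + 4)/K = 1/K)
O = 1 (O = 1/((-1)²) = 1/1 = 1)
O*(-17 - 9) - 43 = 1*(-17 - 9) - 43 = 1*(-26) - 43 = -26 - 43 = -69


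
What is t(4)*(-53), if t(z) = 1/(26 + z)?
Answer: -53/30 ≈ -1.7667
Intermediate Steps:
t(4)*(-53) = -53/(26 + 4) = -53/30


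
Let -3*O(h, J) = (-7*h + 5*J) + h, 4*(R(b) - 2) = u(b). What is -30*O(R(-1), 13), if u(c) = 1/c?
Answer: 545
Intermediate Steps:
R(b) = 2 + 1/(4*b)
O(h, J) = 2*h - 5*J/3 (O(h, J) = -((-7*h + 5*J) + h)/3 = -(-6*h + 5*J)/3 = 2*h - 5*J/3)
-30*O(R(-1), 13) = -30*(2*(2 + (¼)/(-1)) - 5/3*13) = -30*(2*(2 + (¼)*(-1)) - 65/3) = -30*(2*(2 - ¼) - 65/3) = -30*(2*(7/4) - 65/3) = -30*(7/2 - 65/3) = -30*(-109/6) = 545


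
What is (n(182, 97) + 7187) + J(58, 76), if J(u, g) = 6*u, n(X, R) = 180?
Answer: 7715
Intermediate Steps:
(n(182, 97) + 7187) + J(58, 76) = (180 + 7187) + 6*58 = 7367 + 348 = 7715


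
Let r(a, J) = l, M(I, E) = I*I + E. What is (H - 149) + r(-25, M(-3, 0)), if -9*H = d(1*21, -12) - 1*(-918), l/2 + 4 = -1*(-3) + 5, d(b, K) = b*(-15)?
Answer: -208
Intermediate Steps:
d(b, K) = -15*b
M(I, E) = E + I² (M(I, E) = I² + E = E + I²)
l = 8 (l = -8 + 2*(-1*(-3) + 5) = -8 + 2*(3 + 5) = -8 + 2*8 = -8 + 16 = 8)
r(a, J) = 8
H = -67 (H = -(-15*21 - 1*(-918))/9 = -(-15*21 + 918)/9 = -(-315 + 918)/9 = -⅑*603 = -67)
(H - 149) + r(-25, M(-3, 0)) = (-67 - 149) + 8 = -216 + 8 = -208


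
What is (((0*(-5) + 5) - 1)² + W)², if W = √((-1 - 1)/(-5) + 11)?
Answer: (80 + √285)²/25 ≈ 375.44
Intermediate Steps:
W = √285/5 (W = √(-2*(-⅕) + 11) = √(⅖ + 11) = √(57/5) = √285/5 ≈ 3.3764)
(((0*(-5) + 5) - 1)² + W)² = (((0*(-5) + 5) - 1)² + √285/5)² = (((0 + 5) - 1)² + √285/5)² = ((5 - 1)² + √285/5)² = (4² + √285/5)² = (16 + √285/5)²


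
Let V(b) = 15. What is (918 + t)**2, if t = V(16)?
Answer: 870489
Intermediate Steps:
t = 15
(918 + t)**2 = (918 + 15)**2 = 933**2 = 870489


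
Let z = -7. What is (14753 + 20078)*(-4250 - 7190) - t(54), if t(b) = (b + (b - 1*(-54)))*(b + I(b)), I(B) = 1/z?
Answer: -2789327554/7 ≈ -3.9848e+8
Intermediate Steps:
I(B) = -1/7 (I(B) = 1/(-7) = -1/7)
t(b) = (54 + 2*b)*(-1/7 + b) (t(b) = (b + (b - 1*(-54)))*(b - 1/7) = (b + (b + 54))*(-1/7 + b) = (b + (54 + b))*(-1/7 + b) = (54 + 2*b)*(-1/7 + b))
(14753 + 20078)*(-4250 - 7190) - t(54) = (14753 + 20078)*(-4250 - 7190) - (-54/7 + 2*54**2 + (376/7)*54) = 34831*(-11440) - (-54/7 + 2*2916 + 20304/7) = -398466640 - (-54/7 + 5832 + 20304/7) = -398466640 - 1*61074/7 = -398466640 - 61074/7 = -2789327554/7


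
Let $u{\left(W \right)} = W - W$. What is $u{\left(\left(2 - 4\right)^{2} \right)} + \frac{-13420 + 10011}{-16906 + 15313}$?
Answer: $\frac{3409}{1593} \approx 2.14$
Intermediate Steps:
$u{\left(W \right)} = 0$
$u{\left(\left(2 - 4\right)^{2} \right)} + \frac{-13420 + 10011}{-16906 + 15313} = 0 + \frac{-13420 + 10011}{-16906 + 15313} = 0 - \frac{3409}{-1593} = 0 - - \frac{3409}{1593} = 0 + \frac{3409}{1593} = \frac{3409}{1593}$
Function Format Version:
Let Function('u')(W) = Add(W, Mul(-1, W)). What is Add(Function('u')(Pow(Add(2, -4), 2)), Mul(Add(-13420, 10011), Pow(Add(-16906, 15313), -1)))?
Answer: Rational(3409, 1593) ≈ 2.1400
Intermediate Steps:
Function('u')(W) = 0
Add(Function('u')(Pow(Add(2, -4), 2)), Mul(Add(-13420, 10011), Pow(Add(-16906, 15313), -1))) = Add(0, Mul(Add(-13420, 10011), Pow(Add(-16906, 15313), -1))) = Add(0, Mul(-3409, Pow(-1593, -1))) = Add(0, Mul(-3409, Rational(-1, 1593))) = Add(0, Rational(3409, 1593)) = Rational(3409, 1593)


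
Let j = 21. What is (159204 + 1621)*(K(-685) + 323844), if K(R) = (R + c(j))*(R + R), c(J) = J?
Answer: 198381497300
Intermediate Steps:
K(R) = 2*R*(21 + R) (K(R) = (R + 21)*(R + R) = (21 + R)*(2*R) = 2*R*(21 + R))
(159204 + 1621)*(K(-685) + 323844) = (159204 + 1621)*(2*(-685)*(21 - 685) + 323844) = 160825*(2*(-685)*(-664) + 323844) = 160825*(909680 + 323844) = 160825*1233524 = 198381497300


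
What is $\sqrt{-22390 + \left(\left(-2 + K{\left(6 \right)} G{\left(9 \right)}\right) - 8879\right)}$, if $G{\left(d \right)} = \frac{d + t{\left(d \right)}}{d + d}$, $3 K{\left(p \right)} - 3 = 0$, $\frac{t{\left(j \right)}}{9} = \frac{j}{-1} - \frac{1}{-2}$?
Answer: $\frac{i \sqrt{125099}}{2} \approx 176.85 i$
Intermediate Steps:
$t{\left(j \right)} = \frac{9}{2} - 9 j$ ($t{\left(j \right)} = 9 \left(\frac{j}{-1} - \frac{1}{-2}\right) = 9 \left(j \left(-1\right) - - \frac{1}{2}\right) = 9 \left(- j + \frac{1}{2}\right) = 9 \left(\frac{1}{2} - j\right) = \frac{9}{2} - 9 j$)
$K{\left(p \right)} = 1$ ($K{\left(p \right)} = 1 + \frac{1}{3} \cdot 0 = 1 + 0 = 1$)
$G{\left(d \right)} = \frac{\frac{9}{2} - 8 d}{2 d}$ ($G{\left(d \right)} = \frac{d - \left(- \frac{9}{2} + 9 d\right)}{d + d} = \frac{\frac{9}{2} - 8 d}{2 d}$)
$\sqrt{-22390 + \left(\left(-2 + K{\left(6 \right)} G{\left(9 \right)}\right) - 8879\right)} = \sqrt{-22390 - \left(8881 - \left(-4 + \frac{9}{4 \cdot 9}\right)\right)} = \sqrt{-22390 - \left(8881 - \left(-4 + \frac{9}{4} \cdot \frac{1}{9}\right)\right)} = \sqrt{-22390 - \left(8881 - \left(-4 + \frac{1}{4}\right)\right)} = \sqrt{-22390 + \left(\left(-2 + 1 \left(- \frac{15}{4}\right)\right) - 8879\right)} = \sqrt{-22390 - \frac{35539}{4}} = \sqrt{- \frac{125099}{4}} = \frac{i \sqrt{125099}}{2}$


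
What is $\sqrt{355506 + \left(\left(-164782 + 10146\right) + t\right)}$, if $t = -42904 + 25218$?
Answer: $428$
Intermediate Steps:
$t = -17686$
$\sqrt{355506 + \left(\left(-164782 + 10146\right) + t\right)} = \sqrt{355506 + \left(\left(-164782 + 10146\right) - 17686\right)} = \sqrt{355506 - 172322} = \sqrt{183184} = 428$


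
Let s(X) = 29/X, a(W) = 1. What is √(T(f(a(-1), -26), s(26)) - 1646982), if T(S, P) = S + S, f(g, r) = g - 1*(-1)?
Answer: I*√1646978 ≈ 1283.3*I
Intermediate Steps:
f(g, r) = 1 + g (f(g, r) = g + 1 = 1 + g)
T(S, P) = 2*S
√(T(f(a(-1), -26), s(26)) - 1646982) = √(2*(1 + 1) - 1646982) = √(2*2 - 1646982) = √(4 - 1646982) = √(-1646978) = I*√1646978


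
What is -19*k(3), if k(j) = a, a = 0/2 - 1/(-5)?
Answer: -19/5 ≈ -3.8000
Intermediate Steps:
a = ⅕ (a = 0*(½) - 1*(-⅕) = 0 + ⅕ = ⅕ ≈ 0.20000)
k(j) = ⅕
-19*k(3) = -19*⅕ = -19/5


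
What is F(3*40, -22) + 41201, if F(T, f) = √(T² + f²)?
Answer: 41323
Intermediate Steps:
F(3*40, -22) + 41201 = √((3*40)² + (-22)²) + 41201 = √(120² + 484) + 41201 = √(14400 + 484) + 41201 = √14884 + 41201 = 122 + 41201 = 41323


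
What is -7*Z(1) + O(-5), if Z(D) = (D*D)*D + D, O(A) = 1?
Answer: -13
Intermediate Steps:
Z(D) = D + D³ (Z(D) = D²*D + D = D³ + D = D + D³)
-7*Z(1) + O(-5) = -7*(1 + 1³) + 1 = -7*(1 + 1) + 1 = -7*2 + 1 = -14 + 1 = -13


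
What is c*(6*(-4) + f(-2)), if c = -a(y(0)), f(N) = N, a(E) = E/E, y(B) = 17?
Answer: 26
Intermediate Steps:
a(E) = 1
c = -1 (c = -1*1 = -1)
c*(6*(-4) + f(-2)) = -(6*(-4) - 2) = -(-24 - 2) = -1*(-26) = 26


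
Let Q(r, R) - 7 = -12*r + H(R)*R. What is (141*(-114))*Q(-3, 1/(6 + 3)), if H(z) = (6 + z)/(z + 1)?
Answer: -701005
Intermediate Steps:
H(z) = (6 + z)/(1 + z)
Q(r, R) = 7 - 12*r + R*(6 + R)/(1 + R) (Q(r, R) = 7 + (-12*r + ((6 + R)/(1 + R))*R) = 7 + (-12*r + R*(6 + R)/(1 + R)) = 7 - 12*r + R*(6 + R)/(1 + R))
(141*(-114))*Q(-3, 1/(6 + 3)) = (141*(-114))*(((6 + 1/(6 + 3))/(6 + 3) + (1 + 1/(6 + 3))*(7 - 12*(-3)))/(1 + 1/(6 + 3))) = -16074*((6 + 1/9)/9 + (1 + 1/9)*(7 + 36))/(1 + 1/9) = -16074*((6 + 1/9)/9 + (1 + 1/9)*43)/(1 + 1/9) = -16074*((1/9)*(55/9) + (10/9)*43)/10/9 = -72333*(55/81 + 430/9)/5 = -72333*3925/(5*81) = -16074*785/18 = -701005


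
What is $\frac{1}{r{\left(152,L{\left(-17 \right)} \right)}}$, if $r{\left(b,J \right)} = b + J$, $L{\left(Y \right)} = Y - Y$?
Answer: $\frac{1}{152} \approx 0.0065789$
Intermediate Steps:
$L{\left(Y \right)} = 0$
$r{\left(b,J \right)} = J + b$
$\frac{1}{r{\left(152,L{\left(-17 \right)} \right)}} = \frac{1}{0 + 152} = \frac{1}{152}$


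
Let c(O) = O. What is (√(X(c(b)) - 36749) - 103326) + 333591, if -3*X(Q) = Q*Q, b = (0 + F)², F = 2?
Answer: 230265 + I*√330789/3 ≈ 2.3027e+5 + 191.71*I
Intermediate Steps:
b = 4 (b = (0 + 2)² = 2² = 4)
X(Q) = -Q²/3 (X(Q) = -Q*Q/3 = -Q²/3)
(√(X(c(b)) - 36749) - 103326) + 333591 = (√(-⅓*4² - 36749) - 103326) + 333591 = (√(-⅓*16 - 36749) - 103326) + 333591 = (√(-16/3 - 36749) - 103326) + 333591 = (√(-110263/3) - 103326) + 333591 = (I*√330789/3 - 103326) + 333591 = (-103326 + I*√330789/3) + 333591 = 230265 + I*√330789/3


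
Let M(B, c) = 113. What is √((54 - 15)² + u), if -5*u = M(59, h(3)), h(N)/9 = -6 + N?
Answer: 2*√9365/5 ≈ 38.709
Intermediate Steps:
h(N) = -54 + 9*N (h(N) = 9*(-6 + N) = -54 + 9*N)
u = -113/5 (u = -⅕*113 = -113/5 ≈ -22.600)
√((54 - 15)² + u) = √((54 - 15)² - 113/5) = √(39² - 113/5) = √(1521 - 113/5) = √(7492/5) = 2*√9365/5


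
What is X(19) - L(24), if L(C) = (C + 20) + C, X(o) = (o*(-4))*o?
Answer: -1512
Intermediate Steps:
X(o) = -4*o² (X(o) = (-4*o)*o = -4*o²)
L(C) = 20 + 2*C (L(C) = (20 + C) + C = 20 + 2*C)
X(19) - L(24) = -4*19² - (20 + 2*24) = -4*361 - (20 + 48) = -1444 - 1*68 = -1444 - 68 = -1512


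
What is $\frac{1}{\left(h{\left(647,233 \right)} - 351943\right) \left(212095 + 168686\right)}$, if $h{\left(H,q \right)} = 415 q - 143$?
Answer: $- \frac{1}{97248040371} \approx -1.0283 \cdot 10^{-11}$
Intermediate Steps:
$h{\left(H,q \right)} = -143 + 415 q$
$\frac{1}{\left(h{\left(647,233 \right)} - 351943\right) \left(212095 + 168686\right)} = \frac{1}{\left(\left(-143 + 415 \cdot 233\right) - 351943\right) \left(212095 + 168686\right)} = \frac{1}{\left(\left(-143 + 96695\right) - 351943\right) 380781} = \frac{1}{\left(96552 - 351943\right) 380781} = \frac{1}{\left(-255391\right) 380781} = \frac{1}{-97248040371} = - \frac{1}{97248040371}$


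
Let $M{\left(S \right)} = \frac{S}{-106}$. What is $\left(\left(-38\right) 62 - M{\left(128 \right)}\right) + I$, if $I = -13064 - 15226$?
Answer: $- \frac{1624174}{53} \approx -30645.0$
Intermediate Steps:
$M{\left(S \right)} = - \frac{S}{106}$ ($M{\left(S \right)} = S \left(- \frac{1}{106}\right) = - \frac{S}{106}$)
$I = -28290$ ($I = -13064 - 15226 = -28290$)
$\left(\left(-38\right) 62 - M{\left(128 \right)}\right) + I = \left(\left(-38\right) 62 - \left(- \frac{1}{106}\right) 128\right) - 28290 = \left(-2356 - - \frac{64}{53}\right) - 28290 = \left(-2356 + \frac{64}{53}\right) - 28290 = - \frac{124804}{53} - 28290 = - \frac{1624174}{53}$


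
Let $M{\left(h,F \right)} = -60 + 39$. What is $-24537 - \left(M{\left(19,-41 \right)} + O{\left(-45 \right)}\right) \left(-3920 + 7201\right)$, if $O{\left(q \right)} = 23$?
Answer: $-31099$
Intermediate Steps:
$M{\left(h,F \right)} = -21$
$-24537 - \left(M{\left(19,-41 \right)} + O{\left(-45 \right)}\right) \left(-3920 + 7201\right) = -24537 - \left(-21 + 23\right) \left(-3920 + 7201\right) = -24537 - 2 \cdot 3281 = -24537 - 6562 = -31099$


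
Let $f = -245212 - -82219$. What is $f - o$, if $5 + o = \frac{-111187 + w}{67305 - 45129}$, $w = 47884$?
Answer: $- \frac{1204786195}{7392} \approx -1.6299 \cdot 10^{5}$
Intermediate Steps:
$f = -162993$ ($f = -245212 + 82219 = -162993$)
$o = - \frac{58061}{7392}$ ($o = -5 + \frac{-111187 + 47884}{67305 - 45129} = -5 - \frac{63303}{22176} = -5 - \frac{21101}{7392} = - \frac{58061}{7392} \approx -7.8546$)
$f - o = -162993 - - \frac{58061}{7392} = -162993 + \frac{58061}{7392} = - \frac{1204786195}{7392}$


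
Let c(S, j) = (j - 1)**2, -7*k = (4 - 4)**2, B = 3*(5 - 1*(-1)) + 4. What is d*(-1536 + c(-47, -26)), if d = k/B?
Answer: 0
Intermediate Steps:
B = 22 (B = 3*(5 + 1) + 4 = 3*6 + 4 = 18 + 4 = 22)
k = 0 (k = -(4 - 4)**2/7 = -1/7*0**2 = -1/7*0 = 0)
c(S, j) = (-1 + j)**2
d = 0 (d = 0/22 = 0*(1/22) = 0)
d*(-1536 + c(-47, -26)) = 0*(-1536 + (-1 - 26)**2) = 0*(-1536 + (-27)**2) = 0*(-1536 + 729) = 0*(-807) = 0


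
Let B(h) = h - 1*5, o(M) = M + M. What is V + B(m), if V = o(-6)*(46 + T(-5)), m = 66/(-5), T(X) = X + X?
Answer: -2251/5 ≈ -450.20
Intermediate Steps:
o(M) = 2*M
T(X) = 2*X
m = -66/5 (m = 66*(-⅕) = -66/5 ≈ -13.200)
B(h) = -5 + h (B(h) = h - 5 = -5 + h)
V = -432 (V = (2*(-6))*(46 + 2*(-5)) = -12*(46 - 10) = -12*36 = -432)
V + B(m) = -432 + (-5 - 66/5) = -432 - 91/5 = -2251/5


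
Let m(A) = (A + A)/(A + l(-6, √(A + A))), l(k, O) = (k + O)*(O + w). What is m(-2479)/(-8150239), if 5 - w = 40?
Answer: -35831466/493610479828553 + 203278*I*√4958/493610479828553 ≈ -7.2591e-8 + 2.8997e-8*I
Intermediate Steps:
w = -35 (w = 5 - 1*40 = 5 - 40 = -35)
l(k, O) = (-35 + O)*(O + k) (l(k, O) = (k + O)*(O - 35) = (O + k)*(-35 + O) = (-35 + O)*(O + k))
m(A) = 2*A/(210 + 3*A - 41*√2*√A) (m(A) = (A + A)/(A + ((√(A + A))² - 35*√(A + A) - 35*(-6) + √(A + A)*(-6))) = (2*A)/(A + ((√(2*A))² - 35*√2*√A + 210 + √(2*A)*(-6))) = (2*A)/(A + ((√2*√A)² - 35*√2*√A + 210 + (√2*√A)*(-6))) = (2*A)/(A + (2*A - 35*√2*√A + 210 - 6*√2*√A)) = (2*A)/(A + (210 + 2*A - 41*√2*√A)) = (2*A)/(210 + 3*A - 41*√2*√A) = 2*A/(210 + 3*A - 41*√2*√A))
m(-2479)/(-8150239) = (2*(-2479)/(210 + 3*(-2479) - 41*√2*√(-2479)))/(-8150239) = (2*(-2479)/(210 - 7437 - 41*√2*I*√2479))*(-1/8150239) = (2*(-2479)/(210 - 7437 - 41*I*√4958))*(-1/8150239) = (2*(-2479)/(-7227 - 41*I*√4958))*(-1/8150239) = -4958/(-7227 - 41*I*√4958)*(-1/8150239) = 4958/(8150239*(-7227 - 41*I*√4958))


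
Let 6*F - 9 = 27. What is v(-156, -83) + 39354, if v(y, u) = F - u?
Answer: 39443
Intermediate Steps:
F = 6 (F = 3/2 + (⅙)*27 = 3/2 + 9/2 = 6)
v(y, u) = 6 - u
v(-156, -83) + 39354 = (6 - 1*(-83)) + 39354 = (6 + 83) + 39354 = 89 + 39354 = 39443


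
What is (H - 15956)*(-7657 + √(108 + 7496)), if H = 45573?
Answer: -226777369 + 59234*√1901 ≈ -2.2419e+8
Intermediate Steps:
(H - 15956)*(-7657 + √(108 + 7496)) = (45573 - 15956)*(-7657 + √(108 + 7496)) = 29617*(-7657 + √7604) = 29617*(-7657 + 2*√1901) = -226777369 + 59234*√1901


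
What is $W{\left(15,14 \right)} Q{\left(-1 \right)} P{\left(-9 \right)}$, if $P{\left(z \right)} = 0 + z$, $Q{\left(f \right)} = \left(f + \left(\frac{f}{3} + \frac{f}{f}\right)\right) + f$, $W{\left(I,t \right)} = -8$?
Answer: $-96$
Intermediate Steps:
$Q{\left(f \right)} = 1 + \frac{7 f}{3}$ ($Q{\left(f \right)} = \left(f + \left(f \frac{1}{3} + 1\right)\right) + f = \left(f + \left(\frac{f}{3} + 1\right)\right) + f = \left(f + \left(1 + \frac{f}{3}\right)\right) + f = \left(1 + \frac{4 f}{3}\right) + f = 1 + \frac{7 f}{3}$)
$P{\left(z \right)} = z$
$W{\left(15,14 \right)} Q{\left(-1 \right)} P{\left(-9 \right)} = - 8 \left(1 + \frac{7}{3} \left(-1\right)\right) \left(-9\right) = - 8 \left(1 - \frac{7}{3}\right) \left(-9\right) = \left(-8\right) \left(- \frac{4}{3}\right) \left(-9\right) = \frac{32}{3} \left(-9\right) = -96$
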